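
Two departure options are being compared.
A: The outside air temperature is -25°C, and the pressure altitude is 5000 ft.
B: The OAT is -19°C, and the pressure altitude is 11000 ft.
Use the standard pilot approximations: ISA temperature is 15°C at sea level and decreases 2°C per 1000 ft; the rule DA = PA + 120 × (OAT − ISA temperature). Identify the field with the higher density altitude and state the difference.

A: ISA temp = 5°C, deviation -30°C, DA = 5000 + 120 × (-30) = 1400 ft.
B: ISA temp = -7°C, deviation -12°C, DA = 11000 + 120 × (-12) = 9560 ft.
B is higher by 9560 − 1400 = 8160 ft.

B by 8160 ft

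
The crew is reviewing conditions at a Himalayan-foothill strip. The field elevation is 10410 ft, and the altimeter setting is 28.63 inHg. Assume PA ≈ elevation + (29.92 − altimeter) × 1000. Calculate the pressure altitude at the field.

Pressure correction = (29.92 − 28.63) × 1000 = +1290 ft.
Pressure altitude = 10410 + (+1290) = 11700 ft.

11700 ft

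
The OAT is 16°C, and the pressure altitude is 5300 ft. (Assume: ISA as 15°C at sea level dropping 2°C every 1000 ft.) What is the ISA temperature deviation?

ISA temperature at 5300 ft = 15 − 2 × (5300/1000) = 4.4°C.
Deviation = OAT − ISA = 16 − 4.4 = +11.6°C.

ISA+11.6°C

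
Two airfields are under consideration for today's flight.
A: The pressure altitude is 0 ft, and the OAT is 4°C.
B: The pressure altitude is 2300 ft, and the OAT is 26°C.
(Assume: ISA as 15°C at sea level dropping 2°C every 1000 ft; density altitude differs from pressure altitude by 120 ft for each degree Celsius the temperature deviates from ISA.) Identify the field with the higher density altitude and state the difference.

B by 5492 ft

A: ISA temp = 15°C, deviation -11°C, DA = 0 + 120 × (-11) = -1320 ft.
B: ISA temp = 10.4°C, deviation +15.6°C, DA = 2300 + 120 × 15.6 = 4172 ft.
B is higher by 4172 − (-1320) = 5492 ft.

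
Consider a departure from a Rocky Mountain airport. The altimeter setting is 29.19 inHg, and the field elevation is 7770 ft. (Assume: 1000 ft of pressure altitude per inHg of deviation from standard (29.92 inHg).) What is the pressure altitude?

8500 ft

Pressure correction = (29.92 − 29.19) × 1000 = +730 ft.
Pressure altitude = 7770 + (+730) = 8500 ft.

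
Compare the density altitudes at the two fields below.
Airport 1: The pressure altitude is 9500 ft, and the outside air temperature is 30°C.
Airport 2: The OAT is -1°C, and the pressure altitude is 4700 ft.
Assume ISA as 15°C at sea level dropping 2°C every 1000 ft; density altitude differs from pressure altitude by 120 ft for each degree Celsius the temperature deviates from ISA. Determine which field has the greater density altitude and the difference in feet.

Airport 1: ISA temp = -4°C, deviation +34°C, DA = 9500 + 120 × 34 = 13580 ft.
Airport 2: ISA temp = 5.6°C, deviation -6.6°C, DA = 4700 + 120 × (-6.6) = 3908 ft.
Airport 1 is higher by 13580 − 3908 = 9672 ft.

Airport 1 by 9672 ft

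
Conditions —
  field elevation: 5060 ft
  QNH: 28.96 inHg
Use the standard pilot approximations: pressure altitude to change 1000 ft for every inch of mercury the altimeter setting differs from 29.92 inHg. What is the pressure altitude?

6020 ft

Pressure correction = (29.92 − 28.96) × 1000 = +960 ft.
Pressure altitude = 5060 + (+960) = 6020 ft.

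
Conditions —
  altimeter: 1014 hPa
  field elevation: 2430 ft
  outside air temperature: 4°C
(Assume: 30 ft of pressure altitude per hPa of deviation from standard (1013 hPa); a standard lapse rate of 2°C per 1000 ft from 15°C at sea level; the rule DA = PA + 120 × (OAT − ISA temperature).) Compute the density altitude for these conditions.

Pressure altitude = 2430 + (1013 − 1014) × 30 = 2430 + (-30) = 2400 ft.
ISA temperature at 2400 ft = 15 − 2 × (2400/1000) = 10.2°C.
ISA deviation = 4 − 10.2 = -6.2°C.
Density altitude = 2400 + 120 × (-6.2) = 1656 ft.

1656 ft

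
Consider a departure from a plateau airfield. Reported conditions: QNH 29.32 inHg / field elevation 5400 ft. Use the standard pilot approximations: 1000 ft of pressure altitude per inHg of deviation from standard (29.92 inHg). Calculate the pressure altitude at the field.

6000 ft

Pressure correction = (29.92 − 29.32) × 1000 = +600 ft.
Pressure altitude = 5400 + (+600) = 6000 ft.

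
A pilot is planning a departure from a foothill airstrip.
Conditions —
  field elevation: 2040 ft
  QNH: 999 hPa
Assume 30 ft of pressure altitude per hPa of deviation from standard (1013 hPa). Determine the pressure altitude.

2460 ft

Pressure correction = (1013 − 999) × 30 = +420 ft.
Pressure altitude = 2040 + (+420) = 2460 ft.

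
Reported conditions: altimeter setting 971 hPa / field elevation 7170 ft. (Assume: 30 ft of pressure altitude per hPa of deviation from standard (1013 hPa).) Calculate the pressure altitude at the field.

Pressure correction = (1013 − 971) × 30 = +1260 ft.
Pressure altitude = 7170 + (+1260) = 8430 ft.

8430 ft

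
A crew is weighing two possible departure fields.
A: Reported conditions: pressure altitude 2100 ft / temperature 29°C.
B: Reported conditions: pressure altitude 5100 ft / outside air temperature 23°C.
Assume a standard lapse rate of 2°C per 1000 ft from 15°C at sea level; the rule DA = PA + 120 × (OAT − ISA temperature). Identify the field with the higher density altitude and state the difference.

B by 3000 ft

A: ISA temp = 10.8°C, deviation +18.2°C, DA = 2100 + 120 × 18.2 = 4284 ft.
B: ISA temp = 4.8°C, deviation +18.2°C, DA = 5100 + 120 × 18.2 = 7284 ft.
B is higher by 7284 − 4284 = 3000 ft.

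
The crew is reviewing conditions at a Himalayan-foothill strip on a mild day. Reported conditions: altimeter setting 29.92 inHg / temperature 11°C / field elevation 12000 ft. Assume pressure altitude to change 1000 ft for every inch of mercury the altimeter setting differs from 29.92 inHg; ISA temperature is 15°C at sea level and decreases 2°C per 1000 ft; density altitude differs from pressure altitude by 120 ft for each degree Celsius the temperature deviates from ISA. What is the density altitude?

Pressure altitude = 12000 + (29.92 − 29.92) × 1000 = 12000 + (0) = 12000 ft.
ISA temperature at 12000 ft = 15 − 2 × (12000/1000) = -9°C.
ISA deviation = 11 − (-9) = +20°C.
Density altitude = 12000 + 120 × (20) = 14400 ft.

14400 ft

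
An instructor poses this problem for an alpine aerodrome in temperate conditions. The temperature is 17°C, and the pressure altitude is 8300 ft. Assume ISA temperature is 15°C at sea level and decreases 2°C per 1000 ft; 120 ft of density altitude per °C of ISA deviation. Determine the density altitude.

10532 ft

ISA temperature at 8300 ft = 15 − 2 × (8300/1000) = -1.6°C.
ISA deviation = 17 − (-1.6) = +18.6°C.
Density altitude = 8300 + 120 × (18.6) = 8300 + (+2232) = 10532 ft.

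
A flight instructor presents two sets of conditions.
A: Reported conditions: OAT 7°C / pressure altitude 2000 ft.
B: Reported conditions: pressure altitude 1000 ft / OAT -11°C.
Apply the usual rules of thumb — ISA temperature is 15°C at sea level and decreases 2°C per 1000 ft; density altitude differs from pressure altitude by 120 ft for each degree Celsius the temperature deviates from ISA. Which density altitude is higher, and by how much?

A by 3400 ft

A: ISA temp = 11°C, deviation -4°C, DA = 2000 + 120 × (-4) = 1520 ft.
B: ISA temp = 13°C, deviation -24°C, DA = 1000 + 120 × (-24) = -1880 ft.
A is higher by 1520 − (-1880) = 3400 ft.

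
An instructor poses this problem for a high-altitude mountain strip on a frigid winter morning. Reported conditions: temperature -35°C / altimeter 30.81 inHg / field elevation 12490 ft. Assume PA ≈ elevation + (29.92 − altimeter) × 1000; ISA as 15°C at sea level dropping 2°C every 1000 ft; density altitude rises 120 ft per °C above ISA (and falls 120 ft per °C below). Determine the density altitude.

Pressure altitude = 12490 + (29.92 − 30.81) × 1000 = 12490 + (-890) = 11600 ft.
ISA temperature at 11600 ft = 15 − 2 × (11600/1000) = -8.2°C.
ISA deviation = -35 − (-8.2) = -26.8°C.
Density altitude = 11600 + 120 × (-26.8) = 8384 ft.

8384 ft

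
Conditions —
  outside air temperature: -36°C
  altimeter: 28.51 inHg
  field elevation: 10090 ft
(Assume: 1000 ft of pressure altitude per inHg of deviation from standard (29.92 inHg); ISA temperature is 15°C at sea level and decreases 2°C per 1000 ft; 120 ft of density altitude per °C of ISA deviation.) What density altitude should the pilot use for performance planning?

Pressure altitude = 10090 + (29.92 − 28.51) × 1000 = 10090 + (+1410) = 11500 ft.
ISA temperature at 11500 ft = 15 − 2 × (11500/1000) = -8°C.
ISA deviation = -36 − (-8) = -28°C.
Density altitude = 11500 + 120 × (-28) = 8140 ft.

8140 ft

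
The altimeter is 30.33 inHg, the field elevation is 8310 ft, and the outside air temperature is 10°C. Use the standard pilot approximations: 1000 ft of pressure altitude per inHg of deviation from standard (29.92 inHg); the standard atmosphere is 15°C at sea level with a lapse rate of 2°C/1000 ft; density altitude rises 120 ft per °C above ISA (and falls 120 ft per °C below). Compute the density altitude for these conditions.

Pressure altitude = 8310 + (29.92 − 30.33) × 1000 = 8310 + (-410) = 7900 ft.
ISA temperature at 7900 ft = 15 − 2 × (7900/1000) = -0.8°C.
ISA deviation = 10 − (-0.8) = +10.8°C.
Density altitude = 7900 + 120 × (10.8) = 9196 ft.

9196 ft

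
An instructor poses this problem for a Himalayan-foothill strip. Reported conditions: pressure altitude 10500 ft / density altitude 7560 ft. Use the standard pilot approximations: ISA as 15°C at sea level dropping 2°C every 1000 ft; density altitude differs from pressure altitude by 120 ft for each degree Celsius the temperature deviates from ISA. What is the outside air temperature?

Density altitude − pressure altitude = 7560 − 10500 = -2940 ft.
At 120 ft/°C that is an ISA deviation of -2940/120 = -24.5°C.
ISA temperature at 10500 ft = 15 − 2 × (10500/1000) = -6°C.
OAT = ISA + deviation = -6 + (-24.5) = -30.5°C.

-30.5°C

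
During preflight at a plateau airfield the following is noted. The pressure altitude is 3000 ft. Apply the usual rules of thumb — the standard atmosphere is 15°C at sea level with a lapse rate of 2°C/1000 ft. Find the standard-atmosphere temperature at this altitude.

ISA temperature = 15 − 2 × (3000/1000) = 15 − 6 = 9°C.

9°C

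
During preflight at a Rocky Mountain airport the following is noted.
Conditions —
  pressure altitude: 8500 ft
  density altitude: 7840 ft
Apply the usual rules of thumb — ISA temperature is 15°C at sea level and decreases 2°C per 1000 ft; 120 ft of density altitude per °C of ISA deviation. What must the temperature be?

-7.5°C

Density altitude − pressure altitude = 7840 − 8500 = -660 ft.
At 120 ft/°C that is an ISA deviation of -660/120 = -5.5°C.
ISA temperature at 8500 ft = 15 − 2 × (8500/1000) = -2°C.
OAT = ISA + deviation = -2 + (-5.5) = -7.5°C.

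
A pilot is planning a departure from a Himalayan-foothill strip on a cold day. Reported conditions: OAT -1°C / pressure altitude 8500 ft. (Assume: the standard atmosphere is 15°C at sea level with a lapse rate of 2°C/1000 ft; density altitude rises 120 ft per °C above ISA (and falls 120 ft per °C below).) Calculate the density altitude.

ISA temperature at 8500 ft = 15 − 2 × (8500/1000) = -2°C.
ISA deviation = -1 − (-2) = +1°C.
Density altitude = 8500 + 120 × (1) = 8500 + (+120) = 8620 ft.

8620 ft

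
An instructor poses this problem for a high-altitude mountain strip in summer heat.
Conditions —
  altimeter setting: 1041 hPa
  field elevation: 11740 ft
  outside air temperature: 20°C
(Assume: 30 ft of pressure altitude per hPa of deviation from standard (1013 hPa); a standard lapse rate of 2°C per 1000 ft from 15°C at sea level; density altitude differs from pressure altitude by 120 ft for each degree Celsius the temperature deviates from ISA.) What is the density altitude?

14116 ft

Pressure altitude = 11740 + (1013 − 1041) × 30 = 11740 + (-840) = 10900 ft.
ISA temperature at 10900 ft = 15 − 2 × (10900/1000) = -6.8°C.
ISA deviation = 20 − (-6.8) = +26.8°C.
Density altitude = 10900 + 120 × (26.8) = 14116 ft.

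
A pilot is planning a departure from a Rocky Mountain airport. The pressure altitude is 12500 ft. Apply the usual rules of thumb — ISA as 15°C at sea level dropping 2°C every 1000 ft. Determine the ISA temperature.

-10°C

ISA temperature = 15 − 2 × (12500/1000) = 15 − 25 = -10°C.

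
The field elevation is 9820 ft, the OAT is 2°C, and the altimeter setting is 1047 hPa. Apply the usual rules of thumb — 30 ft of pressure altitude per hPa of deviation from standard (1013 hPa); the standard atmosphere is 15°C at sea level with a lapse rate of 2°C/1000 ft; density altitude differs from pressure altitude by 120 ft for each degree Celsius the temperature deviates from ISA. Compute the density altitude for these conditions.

9352 ft

Pressure altitude = 9820 + (1013 − 1047) × 30 = 9820 + (-1020) = 8800 ft.
ISA temperature at 8800 ft = 15 − 2 × (8800/1000) = -2.6°C.
ISA deviation = 2 − (-2.6) = +4.6°C.
Density altitude = 8800 + 120 × (4.6) = 9352 ft.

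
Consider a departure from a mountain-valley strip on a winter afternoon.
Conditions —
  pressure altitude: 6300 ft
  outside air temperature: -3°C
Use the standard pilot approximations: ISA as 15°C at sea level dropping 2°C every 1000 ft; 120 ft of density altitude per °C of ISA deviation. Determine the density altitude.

5652 ft

ISA temperature at 6300 ft = 15 − 2 × (6300/1000) = 2.4°C.
ISA deviation = -3 − 2.4 = -5.4°C.
Density altitude = 6300 + 120 × (-5.4) = 6300 + (-648) = 5652 ft.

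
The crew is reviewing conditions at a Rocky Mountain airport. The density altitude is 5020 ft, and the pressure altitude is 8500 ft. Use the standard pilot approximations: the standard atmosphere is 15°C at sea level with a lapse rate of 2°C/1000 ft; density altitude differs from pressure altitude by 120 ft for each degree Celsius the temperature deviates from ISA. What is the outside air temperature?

-31°C

Density altitude − pressure altitude = 5020 − 8500 = -3480 ft.
At 120 ft/°C that is an ISA deviation of -3480/120 = -29°C.
ISA temperature at 8500 ft = 15 − 2 × (8500/1000) = -2°C.
OAT = ISA + deviation = -2 + (-29) = -31°C.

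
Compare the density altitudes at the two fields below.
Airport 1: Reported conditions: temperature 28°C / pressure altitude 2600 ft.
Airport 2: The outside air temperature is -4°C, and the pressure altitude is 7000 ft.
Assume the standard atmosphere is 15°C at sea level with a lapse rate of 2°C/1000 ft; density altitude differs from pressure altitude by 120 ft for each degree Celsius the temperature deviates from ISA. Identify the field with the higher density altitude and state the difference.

Airport 1: ISA temp = 9.8°C, deviation +18.2°C, DA = 2600 + 120 × 18.2 = 4784 ft.
Airport 2: ISA temp = 1°C, deviation -5°C, DA = 7000 + 120 × (-5) = 6400 ft.
Airport 2 is higher by 6400 − 4784 = 1616 ft.

Airport 2 by 1616 ft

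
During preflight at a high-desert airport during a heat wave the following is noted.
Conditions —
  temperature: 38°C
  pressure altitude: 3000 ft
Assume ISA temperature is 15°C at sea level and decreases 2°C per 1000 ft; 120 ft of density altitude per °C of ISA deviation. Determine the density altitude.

ISA temperature at 3000 ft = 15 − 2 × (3000/1000) = 9°C.
ISA deviation = 38 − 9 = +29°C.
Density altitude = 3000 + 120 × (29) = 3000 + (+3480) = 6480 ft.

6480 ft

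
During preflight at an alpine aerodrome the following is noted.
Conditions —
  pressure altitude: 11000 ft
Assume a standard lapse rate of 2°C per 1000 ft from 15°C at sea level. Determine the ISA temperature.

-7°C

ISA temperature = 15 − 2 × (11000/1000) = 15 − 22 = -7°C.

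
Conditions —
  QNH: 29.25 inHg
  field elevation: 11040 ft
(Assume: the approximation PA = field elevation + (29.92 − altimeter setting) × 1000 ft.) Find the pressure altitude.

11710 ft

Pressure correction = (29.92 − 29.25) × 1000 = +670 ft.
Pressure altitude = 11040 + (+670) = 11710 ft.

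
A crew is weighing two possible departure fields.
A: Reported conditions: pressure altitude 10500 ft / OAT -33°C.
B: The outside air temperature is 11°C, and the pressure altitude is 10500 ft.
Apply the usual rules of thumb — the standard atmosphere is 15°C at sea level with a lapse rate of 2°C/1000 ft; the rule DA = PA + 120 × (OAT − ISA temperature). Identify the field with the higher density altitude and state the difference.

A: ISA temp = -6°C, deviation -27°C, DA = 10500 + 120 × (-27) = 7260 ft.
B: ISA temp = -6°C, deviation +17°C, DA = 10500 + 120 × 17 = 12540 ft.
B is higher by 12540 − 7260 = 5280 ft.

B by 5280 ft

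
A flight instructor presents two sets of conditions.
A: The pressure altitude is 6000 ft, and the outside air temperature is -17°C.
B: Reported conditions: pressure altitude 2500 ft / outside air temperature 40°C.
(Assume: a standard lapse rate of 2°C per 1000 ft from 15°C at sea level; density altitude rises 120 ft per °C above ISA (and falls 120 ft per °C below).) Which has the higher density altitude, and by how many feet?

B by 2500 ft

A: ISA temp = 3°C, deviation -20°C, DA = 6000 + 120 × (-20) = 3600 ft.
B: ISA temp = 10°C, deviation +30°C, DA = 2500 + 120 × 30 = 6100 ft.
B is higher by 6100 − 3600 = 2500 ft.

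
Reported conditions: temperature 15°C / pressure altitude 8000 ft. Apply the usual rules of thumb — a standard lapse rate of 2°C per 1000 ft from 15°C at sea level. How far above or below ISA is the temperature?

ISA+16°C

ISA temperature at 8000 ft = 15 − 2 × (8000/1000) = -1°C.
Deviation = OAT − ISA = 15 − (-1) = +16°C.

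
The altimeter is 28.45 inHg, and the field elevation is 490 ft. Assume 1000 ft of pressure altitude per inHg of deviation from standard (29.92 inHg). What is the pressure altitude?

1960 ft

Pressure correction = (29.92 − 28.45) × 1000 = +1470 ft.
Pressure altitude = 490 + (+1470) = 1960 ft.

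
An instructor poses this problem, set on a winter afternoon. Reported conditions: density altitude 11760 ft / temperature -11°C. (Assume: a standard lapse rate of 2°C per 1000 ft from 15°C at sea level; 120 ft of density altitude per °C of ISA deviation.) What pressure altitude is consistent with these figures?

12000 ft

DA = PA + 120 × (OAT − (15 − 2·PA/1000)) = PA + 120·OAT − 1800 + 0.24·PA = 1.24·PA + 120·OAT − 1800.
So 1.24·PA = 11760 − 120 × (-11) + 1800 = 14880.
PA = 14880 / 1.24 = 12000 ft.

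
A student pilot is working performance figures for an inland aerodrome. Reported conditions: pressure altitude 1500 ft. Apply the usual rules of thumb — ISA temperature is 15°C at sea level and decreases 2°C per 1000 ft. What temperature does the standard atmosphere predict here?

12°C

ISA temperature = 15 − 2 × (1500/1000) = 15 − 3 = 12°C.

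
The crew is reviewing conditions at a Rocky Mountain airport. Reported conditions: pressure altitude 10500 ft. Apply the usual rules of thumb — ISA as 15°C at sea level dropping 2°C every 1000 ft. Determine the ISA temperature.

ISA temperature = 15 − 2 × (10500/1000) = 15 − 21 = -6°C.

-6°C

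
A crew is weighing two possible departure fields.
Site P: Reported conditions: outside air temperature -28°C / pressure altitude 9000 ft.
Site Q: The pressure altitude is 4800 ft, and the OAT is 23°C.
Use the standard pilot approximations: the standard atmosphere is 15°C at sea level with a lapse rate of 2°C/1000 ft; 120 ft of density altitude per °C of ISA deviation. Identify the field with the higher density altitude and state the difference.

Site P: ISA temp = -3°C, deviation -25°C, DA = 9000 + 120 × (-25) = 6000 ft.
Site Q: ISA temp = 5.4°C, deviation +17.6°C, DA = 4800 + 120 × 17.6 = 6912 ft.
Site Q is higher by 6912 − 6000 = 912 ft.

Site Q by 912 ft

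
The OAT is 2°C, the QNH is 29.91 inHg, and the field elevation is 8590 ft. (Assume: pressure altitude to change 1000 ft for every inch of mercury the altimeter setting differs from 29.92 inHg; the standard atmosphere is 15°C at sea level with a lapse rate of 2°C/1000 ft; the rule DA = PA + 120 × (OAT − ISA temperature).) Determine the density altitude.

9104 ft

Pressure altitude = 8590 + (29.92 − 29.91) × 1000 = 8590 + (+10) = 8600 ft.
ISA temperature at 8600 ft = 15 − 2 × (8600/1000) = -2.2°C.
ISA deviation = 2 − (-2.2) = +4.2°C.
Density altitude = 8600 + 120 × (4.2) = 9104 ft.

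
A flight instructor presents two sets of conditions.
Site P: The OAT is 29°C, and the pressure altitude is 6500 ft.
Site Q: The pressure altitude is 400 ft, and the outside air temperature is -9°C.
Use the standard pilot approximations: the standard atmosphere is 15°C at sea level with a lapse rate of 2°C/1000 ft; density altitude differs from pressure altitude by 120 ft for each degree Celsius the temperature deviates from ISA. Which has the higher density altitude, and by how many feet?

Site P by 12124 ft

Site P: ISA temp = 2°C, deviation +27°C, DA = 6500 + 120 × 27 = 9740 ft.
Site Q: ISA temp = 14.2°C, deviation -23.2°C, DA = 400 + 120 × (-23.2) = -2384 ft.
Site P is higher by 9740 − (-2384) = 12124 ft.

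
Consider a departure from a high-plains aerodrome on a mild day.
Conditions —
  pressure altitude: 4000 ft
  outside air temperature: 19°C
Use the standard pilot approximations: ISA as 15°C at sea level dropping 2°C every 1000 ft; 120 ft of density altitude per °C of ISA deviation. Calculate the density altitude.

5440 ft

ISA temperature at 4000 ft = 15 − 2 × (4000/1000) = 7°C.
ISA deviation = 19 − 7 = +12°C.
Density altitude = 4000 + 120 × (12) = 4000 + (+1440) = 5440 ft.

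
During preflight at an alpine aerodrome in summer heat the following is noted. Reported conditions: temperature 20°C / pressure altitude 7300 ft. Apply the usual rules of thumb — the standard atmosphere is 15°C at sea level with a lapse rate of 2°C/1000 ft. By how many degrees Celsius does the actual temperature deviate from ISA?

ISA temperature at 7300 ft = 15 − 2 × (7300/1000) = 0.4°C.
Deviation = OAT − ISA = 20 − 0.4 = +19.6°C.

ISA+19.6°C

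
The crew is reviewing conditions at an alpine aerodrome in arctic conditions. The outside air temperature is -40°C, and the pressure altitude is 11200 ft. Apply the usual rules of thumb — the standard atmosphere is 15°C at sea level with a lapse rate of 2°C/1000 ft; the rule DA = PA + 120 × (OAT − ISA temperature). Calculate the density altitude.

ISA temperature at 11200 ft = 15 − 2 × (11200/1000) = -7.4°C.
ISA deviation = -40 − (-7.4) = -32.6°C.
Density altitude = 11200 + 120 × (-32.6) = 11200 + (-3912) = 7288 ft.

7288 ft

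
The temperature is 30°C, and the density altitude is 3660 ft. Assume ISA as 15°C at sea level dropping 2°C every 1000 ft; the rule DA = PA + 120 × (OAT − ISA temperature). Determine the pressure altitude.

1500 ft

DA = PA + 120 × (OAT − (15 − 2·PA/1000)) = PA + 120·OAT − 1800 + 0.24·PA = 1.24·PA + 120·OAT − 1800.
So 1.24·PA = 3660 − 120 × 30 + 1800 = 1860.
PA = 1860 / 1.24 = 1500 ft.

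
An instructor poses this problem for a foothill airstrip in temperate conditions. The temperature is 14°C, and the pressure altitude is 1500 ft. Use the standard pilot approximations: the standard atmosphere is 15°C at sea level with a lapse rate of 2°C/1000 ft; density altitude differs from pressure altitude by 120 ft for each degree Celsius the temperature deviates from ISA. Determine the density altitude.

1740 ft

ISA temperature at 1500 ft = 15 − 2 × (1500/1000) = 12°C.
ISA deviation = 14 − 12 = +2°C.
Density altitude = 1500 + 120 × (2) = 1500 + (+240) = 1740 ft.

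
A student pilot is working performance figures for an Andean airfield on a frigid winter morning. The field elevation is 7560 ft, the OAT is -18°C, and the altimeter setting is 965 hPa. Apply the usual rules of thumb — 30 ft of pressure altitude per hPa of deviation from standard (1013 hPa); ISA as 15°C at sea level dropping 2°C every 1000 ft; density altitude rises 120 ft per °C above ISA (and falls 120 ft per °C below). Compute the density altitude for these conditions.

7200 ft

Pressure altitude = 7560 + (1013 − 965) × 30 = 7560 + (+1440) = 9000 ft.
ISA temperature at 9000 ft = 15 − 2 × (9000/1000) = -3°C.
ISA deviation = -18 − (-3) = -15°C.
Density altitude = 9000 + 120 × (-15) = 7200 ft.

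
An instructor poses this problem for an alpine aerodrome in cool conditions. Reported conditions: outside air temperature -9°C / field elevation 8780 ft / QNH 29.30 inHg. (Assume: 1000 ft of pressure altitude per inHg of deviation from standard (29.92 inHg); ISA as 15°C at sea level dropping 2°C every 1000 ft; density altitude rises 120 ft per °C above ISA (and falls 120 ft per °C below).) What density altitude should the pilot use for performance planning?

8776 ft

Pressure altitude = 8780 + (29.92 − 29.30) × 1000 = 8780 + (+620) = 9400 ft.
ISA temperature at 9400 ft = 15 − 2 × (9400/1000) = -3.8°C.
ISA deviation = -9 − (-3.8) = -5.2°C.
Density altitude = 9400 + 120 × (-5.2) = 8776 ft.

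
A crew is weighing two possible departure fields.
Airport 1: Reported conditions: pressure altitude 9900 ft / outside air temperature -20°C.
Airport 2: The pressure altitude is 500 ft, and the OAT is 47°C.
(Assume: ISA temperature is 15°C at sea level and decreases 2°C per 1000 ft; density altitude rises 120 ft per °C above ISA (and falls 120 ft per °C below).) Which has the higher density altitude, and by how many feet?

Airport 1: ISA temp = -4.8°C, deviation -15.2°C, DA = 9900 + 120 × (-15.2) = 8076 ft.
Airport 2: ISA temp = 14°C, deviation +33°C, DA = 500 + 120 × 33 = 4460 ft.
Airport 1 is higher by 8076 − 4460 = 3616 ft.

Airport 1 by 3616 ft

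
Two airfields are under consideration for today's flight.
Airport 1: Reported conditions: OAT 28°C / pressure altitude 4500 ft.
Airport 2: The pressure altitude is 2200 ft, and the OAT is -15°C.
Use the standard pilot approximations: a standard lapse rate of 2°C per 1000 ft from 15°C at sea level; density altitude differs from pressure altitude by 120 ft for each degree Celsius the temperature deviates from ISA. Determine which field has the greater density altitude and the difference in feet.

Airport 1: ISA temp = 6°C, deviation +22°C, DA = 4500 + 120 × 22 = 7140 ft.
Airport 2: ISA temp = 10.6°C, deviation -25.6°C, DA = 2200 + 120 × (-25.6) = -872 ft.
Airport 1 is higher by 7140 − (-872) = 8012 ft.

Airport 1 by 8012 ft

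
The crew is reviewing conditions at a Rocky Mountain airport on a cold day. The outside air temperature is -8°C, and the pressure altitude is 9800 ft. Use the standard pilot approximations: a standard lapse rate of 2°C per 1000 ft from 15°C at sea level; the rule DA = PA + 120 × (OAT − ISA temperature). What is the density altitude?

ISA temperature at 9800 ft = 15 − 2 × (9800/1000) = -4.6°C.
ISA deviation = -8 − (-4.6) = -3.4°C.
Density altitude = 9800 + 120 × (-3.4) = 9800 + (-408) = 9392 ft.

9392 ft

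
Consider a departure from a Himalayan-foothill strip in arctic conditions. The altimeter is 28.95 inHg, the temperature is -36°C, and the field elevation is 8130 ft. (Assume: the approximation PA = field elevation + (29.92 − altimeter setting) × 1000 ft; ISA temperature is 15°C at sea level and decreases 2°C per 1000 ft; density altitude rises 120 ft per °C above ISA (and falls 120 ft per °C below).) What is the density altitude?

5164 ft

Pressure altitude = 8130 + (29.92 − 28.95) × 1000 = 8130 + (+970) = 9100 ft.
ISA temperature at 9100 ft = 15 − 2 × (9100/1000) = -3.2°C.
ISA deviation = -36 − (-3.2) = -32.8°C.
Density altitude = 9100 + 120 × (-32.8) = 5164 ft.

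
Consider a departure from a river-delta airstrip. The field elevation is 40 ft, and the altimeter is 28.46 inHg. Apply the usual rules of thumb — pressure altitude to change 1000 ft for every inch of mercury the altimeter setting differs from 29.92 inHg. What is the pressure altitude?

1500 ft

Pressure correction = (29.92 − 28.46) × 1000 = +1460 ft.
Pressure altitude = 40 + (+1460) = 1500 ft.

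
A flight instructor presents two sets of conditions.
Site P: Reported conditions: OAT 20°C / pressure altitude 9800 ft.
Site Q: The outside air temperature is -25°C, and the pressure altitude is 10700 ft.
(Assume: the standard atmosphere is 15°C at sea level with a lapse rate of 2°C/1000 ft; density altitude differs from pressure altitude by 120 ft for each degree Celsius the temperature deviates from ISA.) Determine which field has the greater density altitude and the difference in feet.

Site P by 4284 ft

Site P: ISA temp = -4.6°C, deviation +24.6°C, DA = 9800 + 120 × 24.6 = 12752 ft.
Site Q: ISA temp = -6.4°C, deviation -18.6°C, DA = 10700 + 120 × (-18.6) = 8468 ft.
Site P is higher by 12752 − 8468 = 4284 ft.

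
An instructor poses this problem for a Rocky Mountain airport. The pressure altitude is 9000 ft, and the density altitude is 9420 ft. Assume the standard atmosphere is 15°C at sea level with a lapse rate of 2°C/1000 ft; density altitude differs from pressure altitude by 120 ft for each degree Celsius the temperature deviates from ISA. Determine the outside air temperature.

Density altitude − pressure altitude = 9420 − 9000 = +420 ft.
At 120 ft/°C that is an ISA deviation of 420/120 = +3.5°C.
ISA temperature at 9000 ft = 15 − 2 × (9000/1000) = -3°C.
OAT = ISA + deviation = -3 + (+3.5) = 0.5°C.

0.5°C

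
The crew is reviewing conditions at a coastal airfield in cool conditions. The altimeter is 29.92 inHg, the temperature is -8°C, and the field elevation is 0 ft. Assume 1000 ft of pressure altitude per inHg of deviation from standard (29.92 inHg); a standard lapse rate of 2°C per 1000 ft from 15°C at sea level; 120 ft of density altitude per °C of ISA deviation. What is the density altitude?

Pressure altitude = 0 + (29.92 − 29.92) × 1000 = 0 + (0) = 0 ft.
ISA temperature at 0 ft = 15 − 2 × (0/1000) = 15°C.
ISA deviation = -8 − 15 = -23°C.
Density altitude = 0 + 120 × (-23) = -2760 ft.

-2760 ft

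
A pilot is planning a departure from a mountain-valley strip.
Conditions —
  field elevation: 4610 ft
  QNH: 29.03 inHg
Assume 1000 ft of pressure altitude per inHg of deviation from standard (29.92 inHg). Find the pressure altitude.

Pressure correction = (29.92 − 29.03) × 1000 = +890 ft.
Pressure altitude = 4610 + (+890) = 5500 ft.

5500 ft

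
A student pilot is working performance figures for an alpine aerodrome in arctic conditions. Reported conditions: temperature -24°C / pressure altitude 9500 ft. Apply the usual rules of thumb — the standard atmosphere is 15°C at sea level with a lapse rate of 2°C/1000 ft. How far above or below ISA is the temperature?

ISA-20°C

ISA temperature at 9500 ft = 15 − 2 × (9500/1000) = -4°C.
Deviation = OAT − ISA = -24 − (-4) = -20°C.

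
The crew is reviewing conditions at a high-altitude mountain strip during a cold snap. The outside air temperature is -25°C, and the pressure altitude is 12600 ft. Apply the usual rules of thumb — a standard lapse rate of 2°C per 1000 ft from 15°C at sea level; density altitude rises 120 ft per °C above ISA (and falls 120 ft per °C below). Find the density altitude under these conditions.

10824 ft

ISA temperature at 12600 ft = 15 − 2 × (12600/1000) = -10.2°C.
ISA deviation = -25 − (-10.2) = -14.8°C.
Density altitude = 12600 + 120 × (-14.8) = 12600 + (-1776) = 10824 ft.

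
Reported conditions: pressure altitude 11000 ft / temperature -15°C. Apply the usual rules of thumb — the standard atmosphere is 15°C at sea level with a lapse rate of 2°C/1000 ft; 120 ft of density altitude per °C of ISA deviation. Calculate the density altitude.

10040 ft

ISA temperature at 11000 ft = 15 − 2 × (11000/1000) = -7°C.
ISA deviation = -15 − (-7) = -8°C.
Density altitude = 11000 + 120 × (-8) = 11000 + (-960) = 10040 ft.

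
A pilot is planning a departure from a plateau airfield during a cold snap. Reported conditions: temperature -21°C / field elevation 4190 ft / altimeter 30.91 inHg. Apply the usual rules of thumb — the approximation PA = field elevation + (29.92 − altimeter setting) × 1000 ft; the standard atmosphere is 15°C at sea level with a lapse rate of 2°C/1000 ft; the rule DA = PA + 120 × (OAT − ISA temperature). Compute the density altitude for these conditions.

Pressure altitude = 4190 + (29.92 − 30.91) × 1000 = 4190 + (-990) = 3200 ft.
ISA temperature at 3200 ft = 15 − 2 × (3200/1000) = 8.6°C.
ISA deviation = -21 − 8.6 = -29.6°C.
Density altitude = 3200 + 120 × (-29.6) = -352 ft.

-352 ft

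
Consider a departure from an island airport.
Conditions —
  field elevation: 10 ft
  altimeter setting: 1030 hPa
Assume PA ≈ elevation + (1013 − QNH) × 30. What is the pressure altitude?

-500 ft

Pressure correction = (1013 − 1030) × 30 = -510 ft.
Pressure altitude = 10 + (-510) = -500 ft.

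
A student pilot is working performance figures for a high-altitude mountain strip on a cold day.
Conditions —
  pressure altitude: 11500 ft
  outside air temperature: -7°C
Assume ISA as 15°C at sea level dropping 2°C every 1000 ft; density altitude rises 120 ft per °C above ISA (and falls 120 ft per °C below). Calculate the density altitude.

11620 ft

ISA temperature at 11500 ft = 15 − 2 × (11500/1000) = -8°C.
ISA deviation = -7 − (-8) = +1°C.
Density altitude = 11500 + 120 × (1) = 11500 + (+120) = 11620 ft.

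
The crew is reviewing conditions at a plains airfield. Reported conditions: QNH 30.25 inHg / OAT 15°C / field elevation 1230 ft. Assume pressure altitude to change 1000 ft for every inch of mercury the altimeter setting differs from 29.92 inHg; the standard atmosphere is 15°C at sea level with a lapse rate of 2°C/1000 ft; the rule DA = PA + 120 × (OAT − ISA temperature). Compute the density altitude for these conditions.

Pressure altitude = 1230 + (29.92 − 30.25) × 1000 = 1230 + (-330) = 900 ft.
ISA temperature at 900 ft = 15 − 2 × (900/1000) = 13.2°C.
ISA deviation = 15 − 13.2 = +1.8°C.
Density altitude = 900 + 120 × (1.8) = 1116 ft.

1116 ft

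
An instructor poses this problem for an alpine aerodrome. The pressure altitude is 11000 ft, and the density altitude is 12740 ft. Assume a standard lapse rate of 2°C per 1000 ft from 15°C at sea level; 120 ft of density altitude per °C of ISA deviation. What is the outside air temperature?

7.5°C

Density altitude − pressure altitude = 12740 − 11000 = +1740 ft.
At 120 ft/°C that is an ISA deviation of 1740/120 = +14.5°C.
ISA temperature at 11000 ft = 15 − 2 × (11000/1000) = -7°C.
OAT = ISA + deviation = -7 + (+14.5) = 7.5°C.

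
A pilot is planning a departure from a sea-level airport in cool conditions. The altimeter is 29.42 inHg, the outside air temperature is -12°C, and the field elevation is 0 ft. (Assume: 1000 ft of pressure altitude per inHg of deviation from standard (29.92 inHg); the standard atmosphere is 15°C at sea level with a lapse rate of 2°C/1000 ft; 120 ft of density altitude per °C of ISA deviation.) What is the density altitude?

-2620 ft

Pressure altitude = 0 + (29.92 − 29.42) × 1000 = 0 + (+500) = 500 ft.
ISA temperature at 500 ft = 15 − 2 × (500/1000) = 14°C.
ISA deviation = -12 − 14 = -26°C.
Density altitude = 500 + 120 × (-26) = -2620 ft.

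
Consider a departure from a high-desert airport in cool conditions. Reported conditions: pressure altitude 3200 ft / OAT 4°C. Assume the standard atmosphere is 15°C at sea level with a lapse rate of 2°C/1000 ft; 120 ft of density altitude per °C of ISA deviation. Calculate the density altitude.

2648 ft

ISA temperature at 3200 ft = 15 − 2 × (3200/1000) = 8.6°C.
ISA deviation = 4 − 8.6 = -4.6°C.
Density altitude = 3200 + 120 × (-4.6) = 3200 + (-552) = 2648 ft.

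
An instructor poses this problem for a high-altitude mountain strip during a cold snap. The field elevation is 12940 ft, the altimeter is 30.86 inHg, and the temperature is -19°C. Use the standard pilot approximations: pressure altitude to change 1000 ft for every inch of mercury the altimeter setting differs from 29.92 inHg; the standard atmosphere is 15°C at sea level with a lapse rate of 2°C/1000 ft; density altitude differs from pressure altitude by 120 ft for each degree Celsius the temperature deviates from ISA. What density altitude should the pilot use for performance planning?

10800 ft

Pressure altitude = 12940 + (29.92 − 30.86) × 1000 = 12940 + (-940) = 12000 ft.
ISA temperature at 12000 ft = 15 − 2 × (12000/1000) = -9°C.
ISA deviation = -19 − (-9) = -10°C.
Density altitude = 12000 + 120 × (-10) = 10800 ft.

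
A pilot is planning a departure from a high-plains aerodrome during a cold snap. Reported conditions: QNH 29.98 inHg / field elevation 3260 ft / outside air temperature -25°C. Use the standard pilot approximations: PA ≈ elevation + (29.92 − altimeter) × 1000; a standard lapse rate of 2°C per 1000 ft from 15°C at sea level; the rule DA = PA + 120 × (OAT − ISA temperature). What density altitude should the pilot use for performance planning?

-832 ft

Pressure altitude = 3260 + (29.92 − 29.98) × 1000 = 3260 + (-60) = 3200 ft.
ISA temperature at 3200 ft = 15 − 2 × (3200/1000) = 8.6°C.
ISA deviation = -25 − 8.6 = -33.6°C.
Density altitude = 3200 + 120 × (-33.6) = -832 ft.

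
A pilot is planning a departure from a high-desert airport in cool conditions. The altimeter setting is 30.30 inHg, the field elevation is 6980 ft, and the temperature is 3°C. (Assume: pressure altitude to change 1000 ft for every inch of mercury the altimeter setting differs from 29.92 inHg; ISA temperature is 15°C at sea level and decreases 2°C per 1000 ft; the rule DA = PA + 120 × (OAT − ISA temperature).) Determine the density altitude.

Pressure altitude = 6980 + (29.92 − 30.30) × 1000 = 6980 + (-380) = 6600 ft.
ISA temperature at 6600 ft = 15 − 2 × (6600/1000) = 1.8°C.
ISA deviation = 3 − 1.8 = +1.2°C.
Density altitude = 6600 + 120 × (1.2) = 6744 ft.

6744 ft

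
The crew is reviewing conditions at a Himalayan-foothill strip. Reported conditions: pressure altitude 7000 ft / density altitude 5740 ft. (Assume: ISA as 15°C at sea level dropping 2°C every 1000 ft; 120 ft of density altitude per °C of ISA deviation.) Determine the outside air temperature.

-9.5°C

Density altitude − pressure altitude = 5740 − 7000 = -1260 ft.
At 120 ft/°C that is an ISA deviation of -1260/120 = -10.5°C.
ISA temperature at 7000 ft = 15 − 2 × (7000/1000) = 1°C.
OAT = ISA + deviation = 1 + (-10.5) = -9.5°C.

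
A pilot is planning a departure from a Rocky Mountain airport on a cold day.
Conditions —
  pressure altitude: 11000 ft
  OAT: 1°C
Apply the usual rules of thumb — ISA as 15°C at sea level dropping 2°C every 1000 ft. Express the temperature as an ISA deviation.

ISA+8°C

ISA temperature at 11000 ft = 15 − 2 × (11000/1000) = -7°C.
Deviation = OAT − ISA = 1 − (-7) = +8°C.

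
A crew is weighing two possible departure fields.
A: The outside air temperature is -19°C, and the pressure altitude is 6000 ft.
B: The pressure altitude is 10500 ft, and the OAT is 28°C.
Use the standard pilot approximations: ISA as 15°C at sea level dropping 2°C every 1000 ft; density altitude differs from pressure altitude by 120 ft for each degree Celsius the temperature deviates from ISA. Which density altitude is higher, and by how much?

A: ISA temp = 3°C, deviation -22°C, DA = 6000 + 120 × (-22) = 3360 ft.
B: ISA temp = -6°C, deviation +34°C, DA = 10500 + 120 × 34 = 14580 ft.
B is higher by 14580 − 3360 = 11220 ft.

B by 11220 ft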